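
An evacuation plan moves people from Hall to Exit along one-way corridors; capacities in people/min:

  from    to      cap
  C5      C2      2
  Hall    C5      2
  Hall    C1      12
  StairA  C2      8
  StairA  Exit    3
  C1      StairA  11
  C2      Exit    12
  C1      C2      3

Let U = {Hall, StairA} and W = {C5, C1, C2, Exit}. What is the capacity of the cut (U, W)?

Edges leaving {Hall, StairA}: Hall→C5 (2), Hall→C1 (12), StairA→C2 (8), StairA→Exit (3).
Cut capacity = 2 + 12 + 8 + 3 = 25.

25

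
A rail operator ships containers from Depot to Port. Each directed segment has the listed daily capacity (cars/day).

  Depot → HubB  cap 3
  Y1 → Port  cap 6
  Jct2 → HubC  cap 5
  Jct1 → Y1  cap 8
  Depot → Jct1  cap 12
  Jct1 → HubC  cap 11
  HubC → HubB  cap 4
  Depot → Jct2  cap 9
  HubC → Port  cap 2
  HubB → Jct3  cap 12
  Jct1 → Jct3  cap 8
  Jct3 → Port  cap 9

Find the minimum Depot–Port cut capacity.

17

Augment Depot→Jct1→Jct3→Port: bottleneck 8, flow now 8.
Augment Depot→Jct1→HubC→Port: bottleneck 2, flow now 10.
Augment Depot→Jct1→Y1→Port: bottleneck 2, flow now 12.
Augment Depot→HubB→Jct3→Port: bottleneck 1, flow now 13.
Augment Depot→HubB→Jct3→Jct1→Y1→Port: bottleneck 2, flow now 15. (uses reverse residual edge)
Augment Depot→Jct2→HubC→Jct1→Y1→Port: bottleneck 2, flow now 17. (uses reverse residual edge)
No augmenting path remains; maximum flow = 17.
By max-flow min-cut, the minimum cut capacity equals the max flow.
In the residual graph, reachable from Depot: {Depot, Jct1, HubB, Jct2, Jct3, HubC, Y1}.
Min-cut edges: Jct3→Port (9), HubC→Port (2), Y1→Port (6); capacity 9 + 2 + 6 = 17.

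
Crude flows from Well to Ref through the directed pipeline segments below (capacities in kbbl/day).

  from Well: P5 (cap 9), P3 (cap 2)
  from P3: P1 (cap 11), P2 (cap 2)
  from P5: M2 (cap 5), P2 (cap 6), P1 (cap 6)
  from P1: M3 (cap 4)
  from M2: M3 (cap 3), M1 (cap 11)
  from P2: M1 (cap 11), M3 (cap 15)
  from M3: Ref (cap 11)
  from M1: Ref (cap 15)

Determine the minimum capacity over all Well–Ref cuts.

Augment Well→P3→P1→M3→Ref: bottleneck 2, flow now 2.
Augment Well→P5→P1→M3→Ref: bottleneck 2, flow now 4.
Augment Well→P5→M2→M3→Ref: bottleneck 3, flow now 7.
Augment Well→P5→M2→M1→Ref: bottleneck 2, flow now 9.
Augment Well→P5→P2→M3→Ref: bottleneck 2, flow now 11.
No augmenting path remains; maximum flow = 11.
By max-flow min-cut, the minimum cut capacity equals the max flow.
In the residual graph, reachable from Well: {Well}.
Min-cut edges: Well→P3 (2), Well→P5 (9); capacity 2 + 9 = 11.

11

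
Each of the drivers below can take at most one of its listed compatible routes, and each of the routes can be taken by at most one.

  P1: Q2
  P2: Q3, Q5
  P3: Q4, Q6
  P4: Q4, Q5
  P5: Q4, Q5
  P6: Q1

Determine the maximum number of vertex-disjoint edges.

Unit-capacity flow: source→left, listed edges, right→sink; max matching = max flow.
Augmenting path P1→Q2 (+1); matched 1.
Augmenting path P2→Q3 (+1); matched 2.
Augmenting path P3→Q4 (+1); matched 3.
Augmenting path P4→Q5 (+1); matched 4.
Augmenting path P6→Q1 (+1); matched 5.
Augmenting path P5→Q4→P3→Q6 (+1); matched 6.
No augmenting path remains; maximum matching = 6.
König certificate: {P1, P2, P3, P4, P5, P6} is a vertex cover of size 6 (every listed pair touches it), so no matching can be larger.

6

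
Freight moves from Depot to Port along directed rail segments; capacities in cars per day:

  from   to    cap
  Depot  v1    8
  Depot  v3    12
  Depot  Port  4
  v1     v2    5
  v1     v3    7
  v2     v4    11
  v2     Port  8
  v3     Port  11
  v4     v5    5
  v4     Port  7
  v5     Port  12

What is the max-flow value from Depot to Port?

Augment Depot→Port: bottleneck 4, flow now 4.
Augment Depot→v3→Port: bottleneck 11, flow now 15.
Augment Depot→v1→v2→Port: bottleneck 5, flow now 20.
No augmenting path remains; maximum flow = 20.
In the residual graph, reachable from Depot: {Depot, v1, v3}.
Min-cut edges: Depot→Port (4), v1→v2 (5), v3→Port (11); capacity 4 + 5 + 11 = 20.
This cut is saturated, so no flow can exceed 20.

20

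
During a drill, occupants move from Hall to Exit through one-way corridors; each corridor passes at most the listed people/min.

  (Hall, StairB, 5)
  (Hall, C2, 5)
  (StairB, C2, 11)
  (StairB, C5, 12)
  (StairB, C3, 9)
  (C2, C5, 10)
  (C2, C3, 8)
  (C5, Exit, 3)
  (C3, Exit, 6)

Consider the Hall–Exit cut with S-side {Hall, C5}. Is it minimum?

No — its capacity is 13, but the minimum cut has capacity 9.

Given cut capacity: 5 + 5 + 3 = 13.
Augment Hall→StairB→C5→Exit: bottleneck 3, flow now 3.
Augment Hall→StairB→C3→Exit: bottleneck 2, flow now 5.
Augment Hall→C2→C3→Exit: bottleneck 4, flow now 9.
No augmenting path remains; maximum flow = 9.
In the residual graph, reachable from Hall: {Hall, StairB, C2, C5, C3}.
Min-cut edges: C5→Exit (3), C3→Exit (6); capacity 3 + 6 = 9.
Cut capacity 13 exceeds the max flow 9, so it is not minimum.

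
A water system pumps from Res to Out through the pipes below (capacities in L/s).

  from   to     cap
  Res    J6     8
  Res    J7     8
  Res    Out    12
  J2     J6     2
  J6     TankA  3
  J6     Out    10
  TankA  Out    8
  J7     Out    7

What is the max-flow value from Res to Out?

Augment Res→Out: bottleneck 12, flow now 12.
Augment Res→J6→Out: bottleneck 8, flow now 20.
Augment Res→J7→Out: bottleneck 7, flow now 27.
No augmenting path remains; maximum flow = 27.
In the residual graph, reachable from Res: {Res, J7}.
Min-cut edges: Res→J6 (8), Res→Out (12), J7→Out (7); capacity 8 + 12 + 7 = 27.
This cut is saturated, so no flow can exceed 27.

27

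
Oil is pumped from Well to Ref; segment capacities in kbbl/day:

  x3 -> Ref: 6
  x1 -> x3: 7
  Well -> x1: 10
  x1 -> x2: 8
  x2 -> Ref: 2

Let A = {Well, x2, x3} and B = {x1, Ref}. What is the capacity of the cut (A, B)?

18

Edges leaving {Well, x2, x3}: Well→x1 (10), x2→Ref (2), x3→Ref (6).
Cut capacity = 10 + 2 + 6 = 18.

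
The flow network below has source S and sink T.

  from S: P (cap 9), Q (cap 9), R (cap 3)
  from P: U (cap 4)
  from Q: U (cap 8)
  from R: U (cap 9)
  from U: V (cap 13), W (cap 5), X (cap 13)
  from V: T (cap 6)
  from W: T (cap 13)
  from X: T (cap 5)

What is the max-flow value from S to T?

15

Augment S→P→U→V→T: bottleneck 4, flow now 4.
Augment S→Q→U→V→T: bottleneck 2, flow now 6.
Augment S→Q→U→W→T: bottleneck 5, flow now 11.
Augment S→Q→U→X→T: bottleneck 1, flow now 12.
Augment S→R→U→X→T: bottleneck 3, flow now 15.
No augmenting path remains; maximum flow = 15.
In the residual graph, reachable from S: {S, P, Q}.
Min-cut edges: S→R (3), P→U (4), Q→U (8); capacity 3 + 4 + 8 = 15.
This cut is saturated, so no flow can exceed 15.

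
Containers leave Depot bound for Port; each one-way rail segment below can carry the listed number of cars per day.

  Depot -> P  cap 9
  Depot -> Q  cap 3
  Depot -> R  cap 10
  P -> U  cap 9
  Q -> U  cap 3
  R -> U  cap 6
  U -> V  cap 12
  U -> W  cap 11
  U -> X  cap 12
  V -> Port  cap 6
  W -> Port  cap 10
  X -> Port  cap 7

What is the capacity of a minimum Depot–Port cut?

18

Augment Depot→P→U→V→Port: bottleneck 6, flow now 6.
Augment Depot→P→U→W→Port: bottleneck 3, flow now 9.
Augment Depot→Q→U→W→Port: bottleneck 3, flow now 12.
Augment Depot→R→U→W→Port: bottleneck 4, flow now 16.
Augment Depot→R→U→X→Port: bottleneck 2, flow now 18.
No augmenting path remains; maximum flow = 18.
By max-flow min-cut, the minimum cut capacity equals the max flow.
In the residual graph, reachable from Depot: {Depot, R}.
Min-cut edges: Depot→P (9), Depot→Q (3), R→U (6); capacity 9 + 3 + 6 = 18.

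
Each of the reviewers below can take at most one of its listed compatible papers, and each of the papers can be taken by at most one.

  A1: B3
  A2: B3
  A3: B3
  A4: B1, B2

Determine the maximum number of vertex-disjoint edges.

2

Unit-capacity flow: source→left, listed edges, right→sink; max matching = max flow.
Augmenting path A1→B3 (+1); matched 1.
Augmenting path A4→B1 (+1); matched 2.
No augmenting path remains; maximum matching = 2.
König certificate: {A4, B3} is a vertex cover of size 2 (every listed pair touches it), so no matching can be larger.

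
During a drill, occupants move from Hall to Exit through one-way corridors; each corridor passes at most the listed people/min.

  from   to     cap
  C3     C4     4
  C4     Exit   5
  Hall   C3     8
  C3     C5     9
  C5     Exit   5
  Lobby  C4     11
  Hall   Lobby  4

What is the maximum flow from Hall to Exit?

Augment Hall→Lobby→C4→Exit: bottleneck 4, flow now 4.
Augment Hall→C3→C5→Exit: bottleneck 5, flow now 9.
Augment Hall→C3→C4→Exit: bottleneck 1, flow now 10.
No augmenting path remains; maximum flow = 10.
In the residual graph, reachable from Hall: {Hall, Lobby, C3, C5, C4}.
Min-cut edges: C5→Exit (5), C4→Exit (5); capacity 5 + 5 = 10.
This cut is saturated, so no flow can exceed 10.

10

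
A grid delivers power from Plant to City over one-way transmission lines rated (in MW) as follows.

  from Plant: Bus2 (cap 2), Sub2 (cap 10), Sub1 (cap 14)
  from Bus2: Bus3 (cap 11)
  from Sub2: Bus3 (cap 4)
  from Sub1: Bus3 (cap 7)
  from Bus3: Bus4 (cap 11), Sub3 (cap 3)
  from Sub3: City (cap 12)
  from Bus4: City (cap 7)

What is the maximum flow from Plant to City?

10

Augment Plant→Bus2→Bus3→Sub3→City: bottleneck 2, flow now 2.
Augment Plant→Sub2→Bus3→Sub3→City: bottleneck 1, flow now 3.
Augment Plant→Sub2→Bus3→Bus4→City: bottleneck 3, flow now 6.
Augment Plant→Sub1→Bus3→Bus4→City: bottleneck 4, flow now 10.
No augmenting path remains; maximum flow = 10.
In the residual graph, reachable from Plant: {Plant, Bus2, Sub2, Sub1, Bus3, Bus4}.
Min-cut edges: Bus3→Sub3 (3), Bus4→City (7); capacity 3 + 7 = 10.
This cut is saturated, so no flow can exceed 10.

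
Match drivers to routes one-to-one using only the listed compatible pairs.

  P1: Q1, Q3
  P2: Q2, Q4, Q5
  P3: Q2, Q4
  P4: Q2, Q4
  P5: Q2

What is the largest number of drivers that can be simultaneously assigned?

Unit-capacity flow: source→left, listed edges, right→sink; max matching = max flow.
Augmenting path P1→Q1 (+1); matched 1.
Augmenting path P2→Q2 (+1); matched 2.
Augmenting path P3→Q4 (+1); matched 3.
Augmenting path P4→Q2→P2→Q5 (+1); matched 4.
No augmenting path remains; maximum matching = 4.
König certificate: {P1, P2, Q2, Q4} is a vertex cover of size 4 (every listed pair touches it), so no matching can be larger.

4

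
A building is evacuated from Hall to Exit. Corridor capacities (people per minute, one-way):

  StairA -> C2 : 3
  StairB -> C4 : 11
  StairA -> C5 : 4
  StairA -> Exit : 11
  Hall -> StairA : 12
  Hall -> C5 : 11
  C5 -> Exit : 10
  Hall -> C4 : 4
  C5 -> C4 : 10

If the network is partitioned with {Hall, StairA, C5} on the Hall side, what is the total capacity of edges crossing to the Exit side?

38

Edges leaving {Hall, StairA, C5}: Hall→C4 (4), StairA→C2 (3), StairA→Exit (11), C5→C4 (10), C5→Exit (10).
Cut capacity = 4 + 3 + 11 + 10 + 10 = 38.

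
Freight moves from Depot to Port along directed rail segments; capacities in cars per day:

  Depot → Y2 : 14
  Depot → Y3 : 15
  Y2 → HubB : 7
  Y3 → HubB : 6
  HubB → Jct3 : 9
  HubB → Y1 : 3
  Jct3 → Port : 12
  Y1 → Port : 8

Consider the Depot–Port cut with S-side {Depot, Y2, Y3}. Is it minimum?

No — its capacity is 13, but the minimum cut has capacity 12.

Given cut capacity: 7 + 6 = 13.
Augment Depot→Y2→HubB→Jct3→Port: bottleneck 7, flow now 7.
Augment Depot→Y3→HubB→Jct3→Port: bottleneck 2, flow now 9.
Augment Depot→Y3→HubB→Y1→Port: bottleneck 3, flow now 12.
No augmenting path remains; maximum flow = 12.
In the residual graph, reachable from Depot: {Depot, Y2, Y3, HubB}.
Min-cut edges: HubB→Jct3 (9), HubB→Y1 (3); capacity 9 + 3 = 12.
Cut capacity 13 exceeds the max flow 12, so it is not minimum.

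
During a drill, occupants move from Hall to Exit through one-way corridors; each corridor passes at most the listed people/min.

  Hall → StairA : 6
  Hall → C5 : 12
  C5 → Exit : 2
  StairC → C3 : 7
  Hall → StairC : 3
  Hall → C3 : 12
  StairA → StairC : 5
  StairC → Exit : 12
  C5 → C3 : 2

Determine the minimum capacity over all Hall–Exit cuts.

10

Augment Hall→StairC→Exit: bottleneck 3, flow now 3.
Augment Hall→C5→Exit: bottleneck 2, flow now 5.
Augment Hall→StairA→StairC→Exit: bottleneck 5, flow now 10.
No augmenting path remains; maximum flow = 10.
By max-flow min-cut, the minimum cut capacity equals the max flow.
In the residual graph, reachable from Hall: {Hall, StairA, C5, C3}.
Min-cut edges: Hall→StairC (3), StairA→StairC (5), C5→Exit (2); capacity 3 + 5 + 2 = 10.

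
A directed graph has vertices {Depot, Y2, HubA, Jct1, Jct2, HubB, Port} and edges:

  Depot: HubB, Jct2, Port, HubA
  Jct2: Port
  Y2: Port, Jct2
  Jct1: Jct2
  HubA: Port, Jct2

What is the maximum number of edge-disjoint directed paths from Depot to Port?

Assign every edge capacity 1; by Menger, the answer equals the max flow.
Path Depot→Port (+1); total 1.
Path Depot→HubA→Port (+1); total 2.
Path Depot→Jct2→Port (+1); total 3.
No residual Depot→Port path; max flow = 3.
Certifying cut of size 3: {Depot→HubA, Depot→Jct2, Depot→Port}.

3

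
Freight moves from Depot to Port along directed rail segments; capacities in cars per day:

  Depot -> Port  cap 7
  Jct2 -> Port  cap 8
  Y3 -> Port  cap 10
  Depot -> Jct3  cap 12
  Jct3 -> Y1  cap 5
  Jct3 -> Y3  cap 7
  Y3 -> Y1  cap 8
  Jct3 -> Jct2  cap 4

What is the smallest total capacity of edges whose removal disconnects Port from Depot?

18

Augment Depot→Port: bottleneck 7, flow now 7.
Augment Depot→Jct3→Jct2→Port: bottleneck 4, flow now 11.
Augment Depot→Jct3→Y3→Port: bottleneck 7, flow now 18.
No augmenting path remains; maximum flow = 18.
By max-flow min-cut, the minimum cut capacity equals the max flow.
In the residual graph, reachable from Depot: {Depot, Jct3, Y1}.
Min-cut edges: Depot→Port (7), Jct3→Jct2 (4), Jct3→Y3 (7); capacity 7 + 4 + 7 = 18.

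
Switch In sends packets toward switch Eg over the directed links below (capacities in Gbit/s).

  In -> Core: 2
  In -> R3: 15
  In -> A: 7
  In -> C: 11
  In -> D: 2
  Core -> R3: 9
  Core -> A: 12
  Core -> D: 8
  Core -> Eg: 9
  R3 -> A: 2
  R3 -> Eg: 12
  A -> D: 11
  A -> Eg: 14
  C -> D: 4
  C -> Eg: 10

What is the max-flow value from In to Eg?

Augment In→Core→Eg: bottleneck 2, flow now 2.
Augment In→R3→Eg: bottleneck 12, flow now 14.
Augment In→A→Eg: bottleneck 7, flow now 21.
Augment In→C→Eg: bottleneck 10, flow now 31.
Augment In→R3→A→Eg: bottleneck 2, flow now 33.
No augmenting path remains; maximum flow = 33.
In the residual graph, reachable from In: {In, R3, C, D}.
Min-cut edges: In→Core (2), In→A (7), R3→A (2), R3→Eg (12), C→Eg (10); capacity 2 + 7 + 2 + 12 + 10 = 33.
This cut is saturated, so no flow can exceed 33.

33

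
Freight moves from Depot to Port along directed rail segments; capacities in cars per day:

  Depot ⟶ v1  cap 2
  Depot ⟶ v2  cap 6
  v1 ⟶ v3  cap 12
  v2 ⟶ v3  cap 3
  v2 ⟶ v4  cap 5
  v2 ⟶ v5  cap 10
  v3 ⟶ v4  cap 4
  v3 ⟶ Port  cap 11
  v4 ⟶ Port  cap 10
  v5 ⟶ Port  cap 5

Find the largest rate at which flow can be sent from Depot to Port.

8

Augment Depot→v1→v3→Port: bottleneck 2, flow now 2.
Augment Depot→v2→v3→Port: bottleneck 3, flow now 5.
Augment Depot→v2→v4→Port: bottleneck 3, flow now 8.
No augmenting path remains; maximum flow = 8.
In the residual graph, reachable from Depot: {Depot}.
Min-cut edges: Depot→v1 (2), Depot→v2 (6); capacity 2 + 6 = 8.
This cut is saturated, so no flow can exceed 8.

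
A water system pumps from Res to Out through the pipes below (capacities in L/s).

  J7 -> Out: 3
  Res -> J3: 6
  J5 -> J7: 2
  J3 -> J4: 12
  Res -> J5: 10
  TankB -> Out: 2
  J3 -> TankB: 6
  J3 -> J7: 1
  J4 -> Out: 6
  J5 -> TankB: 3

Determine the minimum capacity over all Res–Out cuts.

Augment Res→J3→J4→Out: bottleneck 6, flow now 6.
Augment Res→J5→TankB→Out: bottleneck 2, flow now 8.
Augment Res→J5→J7→Out: bottleneck 2, flow now 10.
No augmenting path remains; maximum flow = 10.
By max-flow min-cut, the minimum cut capacity equals the max flow.
In the residual graph, reachable from Res: {Res, J5, TankB}.
Min-cut edges: Res→J3 (6), J5→J7 (2), TankB→Out (2); capacity 6 + 2 + 2 = 10.

10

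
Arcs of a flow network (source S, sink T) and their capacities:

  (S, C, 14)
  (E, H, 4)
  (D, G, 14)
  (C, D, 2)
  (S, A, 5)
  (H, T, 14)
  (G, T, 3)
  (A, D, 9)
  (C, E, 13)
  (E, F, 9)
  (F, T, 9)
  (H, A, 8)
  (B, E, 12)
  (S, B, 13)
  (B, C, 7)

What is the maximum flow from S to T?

16

Augment S→A→D→G→T: bottleneck 3, flow now 3.
Augment S→B→E→F→T: bottleneck 9, flow now 12.
Augment S→B→E→H→T: bottleneck 3, flow now 15.
Augment S→C→E→H→T: bottleneck 1, flow now 16.
No augmenting path remains; maximum flow = 16.
In the residual graph, reachable from S: {S, A, B, C, D, E, G}.
Min-cut edges: E→F (9), E→H (4), G→T (3); capacity 9 + 4 + 3 = 16.
This cut is saturated, so no flow can exceed 16.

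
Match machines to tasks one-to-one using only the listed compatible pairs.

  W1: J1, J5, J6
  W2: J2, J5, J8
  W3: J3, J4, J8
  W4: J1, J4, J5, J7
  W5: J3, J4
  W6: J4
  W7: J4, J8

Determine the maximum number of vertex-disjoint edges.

Unit-capacity flow: source→left, listed edges, right→sink; max matching = max flow.
Augmenting path W1→J1 (+1); matched 1.
Augmenting path W2→J2 (+1); matched 2.
Augmenting path W3→J3 (+1); matched 3.
Augmenting path W4→J4 (+1); matched 4.
Augmenting path W7→J8 (+1); matched 5.
Augmenting path W5→J4→W4→J5 (+1); matched 6.
No augmenting path remains; maximum matching = 6.
König certificate: {W1, W2, W4, J3, J4, J8} is a vertex cover of size 6 (every listed pair touches it), so no matching can be larger.

6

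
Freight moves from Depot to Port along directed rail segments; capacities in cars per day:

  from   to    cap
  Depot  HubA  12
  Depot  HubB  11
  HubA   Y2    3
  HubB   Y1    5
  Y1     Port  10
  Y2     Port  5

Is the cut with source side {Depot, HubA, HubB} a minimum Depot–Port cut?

Given cut capacity: 3 + 5 = 8.
Augment Depot→HubA→Y2→Port: bottleneck 3, flow now 3.
Augment Depot→HubB→Y1→Port: bottleneck 5, flow now 8.
No augmenting path remains; maximum flow = 8.
Cut capacity 8 equals the max flow, so it is a minimum cut.

Yes — it is a minimum cut (capacity 8).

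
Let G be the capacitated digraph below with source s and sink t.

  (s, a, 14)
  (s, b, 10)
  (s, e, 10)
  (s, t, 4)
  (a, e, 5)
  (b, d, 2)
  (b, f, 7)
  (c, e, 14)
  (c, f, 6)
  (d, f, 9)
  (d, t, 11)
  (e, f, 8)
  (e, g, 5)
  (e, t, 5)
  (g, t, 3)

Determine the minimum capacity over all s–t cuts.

14

Augment s→t: bottleneck 4, flow now 4.
Augment s→e→t: bottleneck 5, flow now 9.
Augment s→b→d→t: bottleneck 2, flow now 11.
Augment s→e→g→t: bottleneck 3, flow now 14.
No augmenting path remains; maximum flow = 14.
By max-flow min-cut, the minimum cut capacity equals the max flow.
In the residual graph, reachable from s: {s, a, b, e, f, g}.
Min-cut edges: s→t (4), b→d (2), e→t (5), g→t (3); capacity 4 + 2 + 5 + 3 = 14.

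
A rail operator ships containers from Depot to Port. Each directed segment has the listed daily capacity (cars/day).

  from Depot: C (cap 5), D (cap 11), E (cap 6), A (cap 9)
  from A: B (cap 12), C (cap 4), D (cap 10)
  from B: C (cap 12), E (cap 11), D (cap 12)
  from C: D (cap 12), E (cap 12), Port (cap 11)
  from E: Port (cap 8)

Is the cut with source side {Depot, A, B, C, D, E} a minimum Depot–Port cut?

Yes — it is a minimum cut (capacity 19).

Given cut capacity: 11 + 8 = 19.
Augment Depot→C→Port: bottleneck 5, flow now 5.
Augment Depot→E→Port: bottleneck 6, flow now 11.
Augment Depot→A→C→Port: bottleneck 4, flow now 15.
Augment Depot→A→B→C→Port: bottleneck 2, flow now 17.
Augment Depot→A→B→E→Port: bottleneck 2, flow now 19.
No augmenting path remains; maximum flow = 19.
Cut capacity 19 equals the max flow, so it is a minimum cut.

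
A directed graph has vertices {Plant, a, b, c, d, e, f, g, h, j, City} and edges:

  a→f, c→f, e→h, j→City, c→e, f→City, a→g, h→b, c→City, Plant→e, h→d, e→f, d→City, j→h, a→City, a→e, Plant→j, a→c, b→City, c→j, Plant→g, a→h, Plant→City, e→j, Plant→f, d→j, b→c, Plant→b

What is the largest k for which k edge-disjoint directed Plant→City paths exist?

5

Assign every edge capacity 1; by Menger, the answer equals the max flow.
Path Plant→City (+1); total 1.
Path Plant→b→City (+1); total 2.
Path Plant→f→City (+1); total 3.
Path Plant→j→City (+1); total 4.
Path Plant→e→h→d→City (+1); total 5.
No residual Plant→City path; max flow = 5.
Certifying cut of size 5: {Plant→City, Plant→b, Plant→e, Plant→f, Plant→j}.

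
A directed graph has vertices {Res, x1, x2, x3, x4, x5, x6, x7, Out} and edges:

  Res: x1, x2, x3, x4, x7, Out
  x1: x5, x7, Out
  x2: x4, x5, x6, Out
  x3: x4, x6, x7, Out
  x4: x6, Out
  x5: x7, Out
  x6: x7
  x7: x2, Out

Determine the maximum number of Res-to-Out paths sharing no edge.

Assign every edge capacity 1; by Menger, the answer equals the max flow.
Path Res→Out (+1); total 1.
Path Res→x1→Out (+1); total 2.
Path Res→x2→Out (+1); total 3.
Path Res→x3→Out (+1); total 4.
Path Res→x4→Out (+1); total 5.
Path Res→x7→Out (+1); total 6.
No residual Res→Out path; max flow = 6.
Certifying cut of size 6: {Res→Out, Res→x1, Res→x2, Res→x3, Res→x4, Res→x7}.

6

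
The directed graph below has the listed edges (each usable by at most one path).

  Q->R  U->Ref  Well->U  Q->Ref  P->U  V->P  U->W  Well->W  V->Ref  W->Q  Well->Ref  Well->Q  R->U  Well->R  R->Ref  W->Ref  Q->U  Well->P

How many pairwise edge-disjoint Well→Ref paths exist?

5

Assign every edge capacity 1; by Menger, the answer equals the max flow.
Path Well→Ref (+1); total 1.
Path Well→Q→Ref (+1); total 2.
Path Well→R→Ref (+1); total 3.
Path Well→U→Ref (+1); total 4.
Path Well→W→Ref (+1); total 5.
No residual Well→Ref path; max flow = 5.
Certifying cut of size 5: {Q→Ref, R→Ref, U→Ref, W→Ref, Well→Ref}.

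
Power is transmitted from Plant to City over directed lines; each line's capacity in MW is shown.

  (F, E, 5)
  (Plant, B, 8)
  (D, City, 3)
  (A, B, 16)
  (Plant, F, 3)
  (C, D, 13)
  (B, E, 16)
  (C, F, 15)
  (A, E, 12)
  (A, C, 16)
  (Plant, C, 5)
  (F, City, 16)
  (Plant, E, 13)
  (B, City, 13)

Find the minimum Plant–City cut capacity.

Augment Plant→B→City: bottleneck 8, flow now 8.
Augment Plant→F→City: bottleneck 3, flow now 11.
Augment Plant→C→D→City: bottleneck 3, flow now 14.
Augment Plant→C→F→City: bottleneck 2, flow now 16.
No augmenting path remains; maximum flow = 16.
By max-flow min-cut, the minimum cut capacity equals the max flow.
In the residual graph, reachable from Plant: {Plant, E}.
Min-cut edges: Plant→B (8), Plant→C (5), Plant→F (3); capacity 8 + 5 + 3 = 16.

16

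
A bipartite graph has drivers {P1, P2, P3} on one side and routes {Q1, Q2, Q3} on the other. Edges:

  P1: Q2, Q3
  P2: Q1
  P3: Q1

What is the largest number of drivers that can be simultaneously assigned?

2

Unit-capacity flow: source→left, listed edges, right→sink; max matching = max flow.
Augmenting path P1→Q2 (+1); matched 1.
Augmenting path P2→Q1 (+1); matched 2.
No augmenting path remains; maximum matching = 2.
König certificate: {P1, Q1} is a vertex cover of size 2 (every listed pair touches it), so no matching can be larger.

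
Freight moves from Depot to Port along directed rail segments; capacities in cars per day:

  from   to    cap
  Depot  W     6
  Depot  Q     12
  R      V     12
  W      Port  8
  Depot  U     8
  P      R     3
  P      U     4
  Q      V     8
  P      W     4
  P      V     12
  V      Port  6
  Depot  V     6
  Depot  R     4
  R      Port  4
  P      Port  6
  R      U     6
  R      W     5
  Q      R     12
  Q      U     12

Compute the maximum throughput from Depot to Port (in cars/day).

Augment Depot→R→Port: bottleneck 4, flow now 4.
Augment Depot→V→Port: bottleneck 6, flow now 10.
Augment Depot→W→Port: bottleneck 6, flow now 16.
Augment Depot→Q→R→W→Port: bottleneck 2, flow now 18.
No augmenting path remains; maximum flow = 18.
In the residual graph, reachable from Depot: {Depot, Q, R, U, V, W}.
Min-cut edges: R→Port (4), V→Port (6), W→Port (8); capacity 4 + 6 + 8 = 18.
This cut is saturated, so no flow can exceed 18.

18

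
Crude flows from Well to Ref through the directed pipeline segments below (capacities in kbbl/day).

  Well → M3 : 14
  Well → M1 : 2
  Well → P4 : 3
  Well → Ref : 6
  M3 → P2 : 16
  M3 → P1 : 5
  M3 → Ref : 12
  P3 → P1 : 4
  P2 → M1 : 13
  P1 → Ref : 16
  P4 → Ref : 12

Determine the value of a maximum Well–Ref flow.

23

Augment Well→Ref: bottleneck 6, flow now 6.
Augment Well→M3→Ref: bottleneck 12, flow now 18.
Augment Well→P4→Ref: bottleneck 3, flow now 21.
Augment Well→M3→P1→Ref: bottleneck 2, flow now 23.
No augmenting path remains; maximum flow = 23.
In the residual graph, reachable from Well: {Well, M1}.
Min-cut edges: Well→M3 (14), Well→P4 (3), Well→Ref (6); capacity 14 + 3 + 6 = 23.
This cut is saturated, so no flow can exceed 23.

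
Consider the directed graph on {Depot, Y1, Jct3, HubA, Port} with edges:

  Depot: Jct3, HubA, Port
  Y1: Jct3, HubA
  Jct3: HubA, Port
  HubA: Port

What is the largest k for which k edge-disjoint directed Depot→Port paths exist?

3

Assign every edge capacity 1; by Menger, the answer equals the max flow.
Path Depot→Port (+1); total 1.
Path Depot→Jct3→Port (+1); total 2.
Path Depot→HubA→Port (+1); total 3.
No residual Depot→Port path; max flow = 3.
Certifying cut of size 3: {Depot→HubA, Depot→Jct3, Depot→Port}.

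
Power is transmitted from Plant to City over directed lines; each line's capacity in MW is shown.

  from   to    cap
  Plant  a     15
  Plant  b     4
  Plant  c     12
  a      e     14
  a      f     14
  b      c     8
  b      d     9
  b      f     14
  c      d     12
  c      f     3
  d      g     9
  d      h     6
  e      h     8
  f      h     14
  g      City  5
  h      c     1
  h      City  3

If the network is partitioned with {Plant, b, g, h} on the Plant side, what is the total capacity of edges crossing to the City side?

Edges leaving {Plant, b, g, h}: Plant→a (15), Plant→c (12), b→c (8), b→d (9), b→f (14), g→City (5), h→c (1), h→City (3).
Cut capacity = 15 + 12 + 8 + 9 + 14 + 5 + 1 + 3 = 67.

67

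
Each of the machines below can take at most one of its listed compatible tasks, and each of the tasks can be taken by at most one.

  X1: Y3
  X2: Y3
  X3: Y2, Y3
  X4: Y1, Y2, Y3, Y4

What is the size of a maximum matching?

Unit-capacity flow: source→left, listed edges, right→sink; max matching = max flow.
Augmenting path X1→Y3 (+1); matched 1.
Augmenting path X3→Y2 (+1); matched 2.
Augmenting path X4→Y1 (+1); matched 3.
No augmenting path remains; maximum matching = 3.
König certificate: {X3, X4, Y3} is a vertex cover of size 3 (every listed pair touches it), so no matching can be larger.

3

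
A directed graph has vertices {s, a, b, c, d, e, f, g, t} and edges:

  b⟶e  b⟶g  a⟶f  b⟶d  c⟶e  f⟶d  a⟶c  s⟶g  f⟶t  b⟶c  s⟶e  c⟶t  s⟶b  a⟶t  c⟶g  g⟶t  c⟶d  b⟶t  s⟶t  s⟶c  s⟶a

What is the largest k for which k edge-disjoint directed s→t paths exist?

5

Assign every edge capacity 1; by Menger, the answer equals the max flow.
Path s→t (+1); total 1.
Path s→a→t (+1); total 2.
Path s→b→t (+1); total 3.
Path s→c→t (+1); total 4.
Path s→g→t (+1); total 5.
No residual s→t path; max flow = 5.
Certifying cut of size 5: {s→a, s→b, s→c, s→g, s→t}.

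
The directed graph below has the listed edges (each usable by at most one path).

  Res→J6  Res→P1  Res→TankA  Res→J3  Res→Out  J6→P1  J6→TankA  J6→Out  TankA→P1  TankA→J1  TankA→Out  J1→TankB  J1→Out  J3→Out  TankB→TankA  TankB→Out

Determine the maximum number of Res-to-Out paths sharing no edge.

Assign every edge capacity 1; by Menger, the answer equals the max flow.
Path Res→Out (+1); total 1.
Path Res→J6→Out (+1); total 2.
Path Res→TankA→Out (+1); total 3.
Path Res→J3→Out (+1); total 4.
No residual Res→Out path; max flow = 4.
Certifying cut of size 4: {Res→J3, Res→J6, Res→Out, Res→TankA}.

4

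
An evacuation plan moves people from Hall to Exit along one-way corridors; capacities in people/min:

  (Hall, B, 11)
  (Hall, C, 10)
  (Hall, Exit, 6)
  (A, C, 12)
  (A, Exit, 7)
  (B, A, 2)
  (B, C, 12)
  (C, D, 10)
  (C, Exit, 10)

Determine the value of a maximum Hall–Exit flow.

18

Augment Hall→Exit: bottleneck 6, flow now 6.
Augment Hall→C→Exit: bottleneck 10, flow now 16.
Augment Hall→B→A→Exit: bottleneck 2, flow now 18.
No augmenting path remains; maximum flow = 18.
In the residual graph, reachable from Hall: {Hall, B, C, D}.
Min-cut edges: Hall→Exit (6), B→A (2), C→Exit (10); capacity 6 + 2 + 10 = 18.
This cut is saturated, so no flow can exceed 18.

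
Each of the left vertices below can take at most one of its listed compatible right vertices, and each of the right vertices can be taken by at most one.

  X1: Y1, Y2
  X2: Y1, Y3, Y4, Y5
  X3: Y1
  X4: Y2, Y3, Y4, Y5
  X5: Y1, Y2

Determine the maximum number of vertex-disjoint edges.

4

Unit-capacity flow: source→left, listed edges, right→sink; max matching = max flow.
Augmenting path X1→Y1 (+1); matched 1.
Augmenting path X2→Y3 (+1); matched 2.
Augmenting path X4→Y2 (+1); matched 3.
Augmenting path X5→Y2→X4→Y4 (+1); matched 4.
No augmenting path remains; maximum matching = 4.
König certificate: {X2, X4, Y1, Y2} is a vertex cover of size 4 (every listed pair touches it), so no matching can be larger.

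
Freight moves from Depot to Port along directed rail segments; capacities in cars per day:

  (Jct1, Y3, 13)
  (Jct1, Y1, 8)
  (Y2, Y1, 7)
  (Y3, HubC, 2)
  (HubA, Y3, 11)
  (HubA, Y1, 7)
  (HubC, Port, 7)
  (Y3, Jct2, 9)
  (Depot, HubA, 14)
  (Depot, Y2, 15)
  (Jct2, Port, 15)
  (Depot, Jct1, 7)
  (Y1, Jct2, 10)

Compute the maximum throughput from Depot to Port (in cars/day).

17

Augment Depot→HubA→Y1→Jct2→Port: bottleneck 7, flow now 7.
Augment Depot→HubA→Y3→Jct2→Port: bottleneck 7, flow now 14.
Augment Depot→Jct1→Y1→Jct2→Port: bottleneck 1, flow now 15.
Augment Depot→Jct1→Y3→HubC→Port: bottleneck 2, flow now 17.
No augmenting path remains; maximum flow = 17.
In the residual graph, reachable from Depot: {Depot, HubA, Jct1, Y2, Y1, Y3, Jct2}.
Min-cut edges: Y3→HubC (2), Jct2→Port (15); capacity 2 + 15 = 17.
This cut is saturated, so no flow can exceed 17.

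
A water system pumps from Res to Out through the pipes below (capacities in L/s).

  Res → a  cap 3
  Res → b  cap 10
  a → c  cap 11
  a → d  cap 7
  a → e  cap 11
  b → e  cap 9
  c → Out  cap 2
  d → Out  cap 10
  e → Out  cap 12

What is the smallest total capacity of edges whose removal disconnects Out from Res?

12

Augment Res→a→c→Out: bottleneck 2, flow now 2.
Augment Res→a→d→Out: bottleneck 1, flow now 3.
Augment Res→b→e→Out: bottleneck 9, flow now 12.
No augmenting path remains; maximum flow = 12.
By max-flow min-cut, the minimum cut capacity equals the max flow.
In the residual graph, reachable from Res: {Res, b}.
Min-cut edges: Res→a (3), b→e (9); capacity 3 + 9 = 12.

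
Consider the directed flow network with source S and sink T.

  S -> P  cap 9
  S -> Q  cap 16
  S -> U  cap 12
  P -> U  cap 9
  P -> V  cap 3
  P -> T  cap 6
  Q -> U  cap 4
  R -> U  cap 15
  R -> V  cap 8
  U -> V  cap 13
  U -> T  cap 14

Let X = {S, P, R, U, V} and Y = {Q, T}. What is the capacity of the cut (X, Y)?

36

Edges leaving {S, P, R, U, V}: S→Q (16), P→T (6), U→T (14).
Cut capacity = 16 + 6 + 14 = 36.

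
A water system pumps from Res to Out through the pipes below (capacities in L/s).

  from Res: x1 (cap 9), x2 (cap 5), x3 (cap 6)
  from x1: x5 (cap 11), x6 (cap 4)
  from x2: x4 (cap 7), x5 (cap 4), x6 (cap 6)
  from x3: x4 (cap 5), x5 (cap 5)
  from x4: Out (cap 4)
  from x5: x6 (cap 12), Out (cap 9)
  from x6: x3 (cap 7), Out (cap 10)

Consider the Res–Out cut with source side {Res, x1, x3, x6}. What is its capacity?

Edges leaving {Res, x1, x3, x6}: Res→x2 (5), x1→x5 (11), x3→x4 (5), x3→x5 (5), x6→Out (10).
Cut capacity = 5 + 11 + 5 + 5 + 10 = 36.

36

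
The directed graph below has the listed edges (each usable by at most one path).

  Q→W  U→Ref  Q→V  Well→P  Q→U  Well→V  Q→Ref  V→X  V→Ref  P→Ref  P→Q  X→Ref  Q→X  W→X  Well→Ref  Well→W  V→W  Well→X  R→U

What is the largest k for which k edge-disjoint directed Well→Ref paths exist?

4

Assign every edge capacity 1; by Menger, the answer equals the max flow.
Path Well→Ref (+1); total 1.
Path Well→P→Ref (+1); total 2.
Path Well→V→Ref (+1); total 3.
Path Well→X→Ref (+1); total 4.
No residual Well→Ref path; max flow = 4.
Certifying cut of size 4: {Well→P, Well→Ref, Well→V, X→Ref}.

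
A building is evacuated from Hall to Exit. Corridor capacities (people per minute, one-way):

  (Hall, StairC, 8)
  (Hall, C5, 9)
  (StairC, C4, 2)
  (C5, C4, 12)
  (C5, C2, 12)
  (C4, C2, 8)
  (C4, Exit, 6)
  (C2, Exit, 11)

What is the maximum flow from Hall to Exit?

Augment Hall→StairC→C4→Exit: bottleneck 2, flow now 2.
Augment Hall→C5→C4→Exit: bottleneck 4, flow now 6.
Augment Hall→C5→C2→Exit: bottleneck 5, flow now 11.
No augmenting path remains; maximum flow = 11.
In the residual graph, reachable from Hall: {Hall, StairC}.
Min-cut edges: Hall→C5 (9), StairC→C4 (2); capacity 9 + 2 = 11.
This cut is saturated, so no flow can exceed 11.

11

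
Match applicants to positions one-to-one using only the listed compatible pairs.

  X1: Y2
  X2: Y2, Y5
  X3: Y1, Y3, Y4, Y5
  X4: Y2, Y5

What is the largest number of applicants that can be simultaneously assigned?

Unit-capacity flow: source→left, listed edges, right→sink; max matching = max flow.
Augmenting path X1→Y2 (+1); matched 1.
Augmenting path X2→Y5 (+1); matched 2.
Augmenting path X3→Y1 (+1); matched 3.
No augmenting path remains; maximum matching = 3.
König certificate: {X3, Y2, Y5} is a vertex cover of size 3 (every listed pair touches it), so no matching can be larger.

3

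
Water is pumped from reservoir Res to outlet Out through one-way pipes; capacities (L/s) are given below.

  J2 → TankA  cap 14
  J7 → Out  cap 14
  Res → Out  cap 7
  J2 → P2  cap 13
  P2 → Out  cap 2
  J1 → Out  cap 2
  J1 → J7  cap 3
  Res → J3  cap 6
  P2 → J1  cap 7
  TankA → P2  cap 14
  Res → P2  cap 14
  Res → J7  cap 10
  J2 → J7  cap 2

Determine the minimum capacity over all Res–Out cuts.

24

Augment Res→Out: bottleneck 7, flow now 7.
Augment Res→P2→Out: bottleneck 2, flow now 9.
Augment Res→J7→Out: bottleneck 10, flow now 19.
Augment Res→P2→J1→Out: bottleneck 2, flow now 21.
Augment Res→P2→J1→J7→Out: bottleneck 3, flow now 24.
No augmenting path remains; maximum flow = 24.
By max-flow min-cut, the minimum cut capacity equals the max flow.
In the residual graph, reachable from Res: {Res, P2, J3, J1}.
Min-cut edges: Res→J7 (10), Res→Out (7), P2→Out (2), J1→J7 (3), J1→Out (2); capacity 10 + 7 + 2 + 3 + 2 = 24.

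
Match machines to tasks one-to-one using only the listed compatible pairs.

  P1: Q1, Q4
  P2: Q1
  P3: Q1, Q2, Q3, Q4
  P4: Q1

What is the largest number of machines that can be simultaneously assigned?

Unit-capacity flow: source→left, listed edges, right→sink; max matching = max flow.
Augmenting path P1→Q1 (+1); matched 1.
Augmenting path P3→Q2 (+1); matched 2.
Augmenting path P2→Q1→P1→Q4 (+1); matched 3.
No augmenting path remains; maximum matching = 3.
König certificate: {P1, P3, Q1} is a vertex cover of size 3 (every listed pair touches it), so no matching can be larger.

3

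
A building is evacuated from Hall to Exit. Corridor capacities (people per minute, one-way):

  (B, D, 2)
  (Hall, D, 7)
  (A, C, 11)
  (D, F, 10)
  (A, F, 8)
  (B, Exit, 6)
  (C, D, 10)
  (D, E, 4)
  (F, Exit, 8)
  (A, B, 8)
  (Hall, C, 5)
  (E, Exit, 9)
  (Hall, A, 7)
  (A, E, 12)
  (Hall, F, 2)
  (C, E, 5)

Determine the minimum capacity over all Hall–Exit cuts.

21

Augment Hall→F→Exit: bottleneck 2, flow now 2.
Augment Hall→A→B→Exit: bottleneck 6, flow now 8.
Augment Hall→A→E→Exit: bottleneck 1, flow now 9.
Augment Hall→C→E→Exit: bottleneck 5, flow now 14.
Augment Hall→D→E→Exit: bottleneck 3, flow now 17.
Augment Hall→D→F→Exit: bottleneck 4, flow now 21.
No augmenting path remains; maximum flow = 21.
By max-flow min-cut, the minimum cut capacity equals the max flow.
In the residual graph, reachable from Hall: {Hall}.
Min-cut edges: Hall→A (7), Hall→C (5), Hall→D (7), Hall→F (2); capacity 7 + 5 + 7 + 2 = 21.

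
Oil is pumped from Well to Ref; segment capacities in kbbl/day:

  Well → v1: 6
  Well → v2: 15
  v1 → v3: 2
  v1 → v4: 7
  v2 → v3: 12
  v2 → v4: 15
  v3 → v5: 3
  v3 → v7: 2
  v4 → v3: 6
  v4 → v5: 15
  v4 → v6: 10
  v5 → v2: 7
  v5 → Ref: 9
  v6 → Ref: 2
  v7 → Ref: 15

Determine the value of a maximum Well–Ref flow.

Augment Well→v1→v3→v5→Ref: bottleneck 2, flow now 2.
Augment Well→v1→v4→v5→Ref: bottleneck 4, flow now 6.
Augment Well→v2→v3→v5→Ref: bottleneck 1, flow now 7.
Augment Well→v2→v3→v7→Ref: bottleneck 2, flow now 9.
Augment Well→v2→v4→v5→Ref: bottleneck 2, flow now 11.
Augment Well→v2→v4→v6→Ref: bottleneck 2, flow now 13.
No augmenting path remains; maximum flow = 13.
In the residual graph, reachable from Well: {Well, v1, v2, v3, v4, v5, v6}.
Min-cut edges: v3→v7 (2), v5→Ref (9), v6→Ref (2); capacity 2 + 9 + 2 = 13.
This cut is saturated, so no flow can exceed 13.

13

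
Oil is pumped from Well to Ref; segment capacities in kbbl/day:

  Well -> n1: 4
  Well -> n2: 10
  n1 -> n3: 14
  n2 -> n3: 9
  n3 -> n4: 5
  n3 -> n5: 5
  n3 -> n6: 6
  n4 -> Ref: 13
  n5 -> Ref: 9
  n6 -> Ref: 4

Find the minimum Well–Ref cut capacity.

13

Augment Well→n1→n3→n4→Ref: bottleneck 4, flow now 4.
Augment Well→n2→n3→n4→Ref: bottleneck 1, flow now 5.
Augment Well→n2→n3→n5→Ref: bottleneck 5, flow now 10.
Augment Well→n2→n3→n6→Ref: bottleneck 3, flow now 13.
No augmenting path remains; maximum flow = 13.
By max-flow min-cut, the minimum cut capacity equals the max flow.
In the residual graph, reachable from Well: {Well, n2}.
Min-cut edges: Well→n1 (4), n2→n3 (9); capacity 4 + 9 = 13.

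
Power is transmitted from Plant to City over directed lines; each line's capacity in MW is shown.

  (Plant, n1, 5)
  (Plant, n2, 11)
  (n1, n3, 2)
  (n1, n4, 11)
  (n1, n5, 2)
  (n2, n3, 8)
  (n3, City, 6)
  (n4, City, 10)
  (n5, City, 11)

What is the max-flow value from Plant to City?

11

Augment Plant→n1→n3→City: bottleneck 2, flow now 2.
Augment Plant→n1→n4→City: bottleneck 3, flow now 5.
Augment Plant→n2→n3→City: bottleneck 4, flow now 9.
Augment Plant→n2→n3→n1→n4→City: bottleneck 2, flow now 11. (uses reverse residual edge)
No augmenting path remains; maximum flow = 11.
In the residual graph, reachable from Plant: {Plant, n2, n3}.
Min-cut edges: Plant→n1 (5), n3→City (6); capacity 5 + 6 = 11.
This cut is saturated, so no flow can exceed 11.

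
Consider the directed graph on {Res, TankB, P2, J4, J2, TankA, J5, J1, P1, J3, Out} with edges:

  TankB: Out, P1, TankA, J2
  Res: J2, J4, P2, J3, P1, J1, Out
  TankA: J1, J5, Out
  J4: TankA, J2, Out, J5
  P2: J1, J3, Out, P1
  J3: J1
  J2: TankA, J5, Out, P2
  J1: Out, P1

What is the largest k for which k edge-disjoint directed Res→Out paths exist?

Assign every edge capacity 1; by Menger, the answer equals the max flow.
Path Res→Out (+1); total 1.
Path Res→P2→Out (+1); total 2.
Path Res→J4→Out (+1); total 3.
Path Res→J2→Out (+1); total 4.
Path Res→J1→Out (+1); total 5.
No residual Res→Out path; max flow = 5.
Certifying cut of size 5: {J1→Out, Res→J2, Res→J4, Res→Out, Res→P2}.

5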